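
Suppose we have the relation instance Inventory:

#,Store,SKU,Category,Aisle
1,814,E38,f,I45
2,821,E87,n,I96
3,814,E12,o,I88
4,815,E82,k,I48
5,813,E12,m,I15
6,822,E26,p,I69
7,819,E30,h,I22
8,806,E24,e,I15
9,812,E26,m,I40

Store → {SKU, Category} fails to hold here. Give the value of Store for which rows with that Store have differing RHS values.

814

Store=814: rows 1, 3 → {SKU,Category} takes values {(E38, f), (E12, o)} — violation
Store=821: row 2 → {SKU,Category} = (E87, n) ✓
Store=815: row 4 → {SKU,Category} = (E82, k) ✓
Store=813: row 5 → {SKU,Category} = (E12, m) ✓
Store=822: row 6 → {SKU,Category} = (E26, p) ✓
Store=819: row 7 → {SKU,Category} = (E30, h) ✓
Store=806: row 8 → {SKU,Category} = (E24, e) ✓
Store=812: row 9 → {SKU,Category} = (E26, m) ✓
The only Store value with inconsistent RHS is Store=814.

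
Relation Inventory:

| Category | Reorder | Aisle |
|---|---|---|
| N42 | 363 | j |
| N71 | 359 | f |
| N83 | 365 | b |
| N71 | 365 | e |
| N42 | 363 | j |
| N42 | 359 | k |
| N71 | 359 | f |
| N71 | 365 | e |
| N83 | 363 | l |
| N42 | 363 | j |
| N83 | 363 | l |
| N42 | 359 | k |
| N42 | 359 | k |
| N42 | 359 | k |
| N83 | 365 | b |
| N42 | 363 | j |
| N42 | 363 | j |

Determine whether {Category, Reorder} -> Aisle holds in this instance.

(Category=N42, Reorder=363): 5 rows → Aisle = j, j, j, j, j ✓
(Category=N71, Reorder=359): 2 rows → Aisle = f, f ✓
(Category=N83, Reorder=365): 2 rows → Aisle = b, b ✓
(Category=N71, Reorder=365): 2 rows → Aisle = e, e ✓
(Category=N42, Reorder=359): 4 rows → Aisle = k, k, k, k ✓
(Category=N83, Reorder=363): 2 rows → Aisle = l, l ✓
Every {Category, Reorder} value is associated with a single Aisle value, so {Category, Reorder} -> Aisle holds.

Yes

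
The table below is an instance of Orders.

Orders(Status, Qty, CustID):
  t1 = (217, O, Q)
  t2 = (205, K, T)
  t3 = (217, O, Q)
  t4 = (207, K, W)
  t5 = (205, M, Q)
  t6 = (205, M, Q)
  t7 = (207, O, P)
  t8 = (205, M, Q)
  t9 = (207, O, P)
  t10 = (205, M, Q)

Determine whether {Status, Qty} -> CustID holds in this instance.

(Status=217, Qty=O): rows 1, 3 → CustID = Q, Q ✓
(Status=205, Qty=K): row 2 → CustID = T ✓
(Status=207, Qty=K): row 4 → CustID = W ✓
(Status=205, Qty=M): rows 5, 6, 8, 10 → CustID = Q, Q, Q, Q ✓
(Status=207, Qty=O): rows 7, 9 → CustID = P, P ✓
Every {Status, Qty} value is associated with a single CustID value, so {Status, Qty} -> CustID holds.

Yes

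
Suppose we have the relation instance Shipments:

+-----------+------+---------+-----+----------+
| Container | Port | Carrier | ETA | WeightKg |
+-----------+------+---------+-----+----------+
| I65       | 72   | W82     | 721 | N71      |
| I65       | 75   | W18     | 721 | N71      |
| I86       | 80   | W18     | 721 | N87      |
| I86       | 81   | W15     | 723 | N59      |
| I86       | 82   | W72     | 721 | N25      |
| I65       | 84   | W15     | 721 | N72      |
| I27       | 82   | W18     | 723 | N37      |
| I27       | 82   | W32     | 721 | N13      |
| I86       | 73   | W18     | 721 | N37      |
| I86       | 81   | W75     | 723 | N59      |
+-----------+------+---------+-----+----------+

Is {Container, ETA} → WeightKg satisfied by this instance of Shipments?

(Container=I65, ETA=721): 3 rows → WeightKg takes values {N71, N72} — violation
(Container=I86, ETA=721): 3 rows → WeightKg takes values {N87, N25, N37} — violation
(Container=I86, ETA=723): 2 rows → WeightKg = N59, N59 ✓
(Container=I27, ETA=723): 1 row → WeightKg = N37 ✓
(Container=I27, ETA=721): 1 row → WeightKg = N13 ✓
Two rows agree on {Container, ETA} but differ on WeightKg, so {Container, ETA} → WeightKg does not hold.

No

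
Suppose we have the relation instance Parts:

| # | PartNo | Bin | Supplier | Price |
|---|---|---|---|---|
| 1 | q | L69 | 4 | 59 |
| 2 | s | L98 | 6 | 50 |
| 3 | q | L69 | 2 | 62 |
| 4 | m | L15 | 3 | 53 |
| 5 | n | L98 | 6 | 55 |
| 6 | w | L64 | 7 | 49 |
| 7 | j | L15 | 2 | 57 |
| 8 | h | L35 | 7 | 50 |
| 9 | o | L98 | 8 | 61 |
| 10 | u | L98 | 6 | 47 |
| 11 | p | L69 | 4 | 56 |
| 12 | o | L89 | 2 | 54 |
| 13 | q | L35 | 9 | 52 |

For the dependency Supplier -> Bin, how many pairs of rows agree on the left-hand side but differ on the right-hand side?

Supplier=4: all 2 rows agree on Bin — 0 pairs.
Supplier=6: all 3 rows agree on Bin — 0 pairs.
Supplier=2: violating pairs (3,7), (3,12), (7,12) — 3 pairs.
Supplier=7: violating pairs (6,8) — 1 pair.

4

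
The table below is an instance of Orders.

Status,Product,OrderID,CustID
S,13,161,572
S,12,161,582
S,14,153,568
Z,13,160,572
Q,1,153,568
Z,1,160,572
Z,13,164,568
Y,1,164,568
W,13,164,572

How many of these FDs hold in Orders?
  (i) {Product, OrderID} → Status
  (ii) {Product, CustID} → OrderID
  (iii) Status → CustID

0

(i) {Product, OrderID} → Status: (Product=13, OrderID=164): 2 rows → Status takes values {Z, W} — violation — fails.
(ii) {Product, CustID} → OrderID: (Product=13, CustID=572): 3 rows → OrderID takes values {161, 160, 164} — violation; (Product=1, CustID=568): 2 rows → OrderID takes values {153, 164} — violation — fails.
(iii) Status → CustID: Status=S: 3 rows → CustID takes values {572, 582, 568} — violation; Status=Z: 3 rows → CustID takes values {572, 568} — violation — fails.
None of the 3 dependencies hold.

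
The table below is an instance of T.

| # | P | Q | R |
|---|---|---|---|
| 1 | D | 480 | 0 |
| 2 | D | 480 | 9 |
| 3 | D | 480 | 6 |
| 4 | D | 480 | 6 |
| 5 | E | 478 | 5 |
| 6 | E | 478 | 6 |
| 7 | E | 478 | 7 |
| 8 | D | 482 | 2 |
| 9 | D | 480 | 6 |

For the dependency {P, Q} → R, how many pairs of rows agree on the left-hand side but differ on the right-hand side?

(P=D, Q=480): violating pairs (1,2), (1,3), (1,4), (1,9), (2,3), (2,4), (2,9) — 7 pairs.
(P=E, Q=478): violating pairs (5,6), (5,7), (6,7) — 3 pairs.

10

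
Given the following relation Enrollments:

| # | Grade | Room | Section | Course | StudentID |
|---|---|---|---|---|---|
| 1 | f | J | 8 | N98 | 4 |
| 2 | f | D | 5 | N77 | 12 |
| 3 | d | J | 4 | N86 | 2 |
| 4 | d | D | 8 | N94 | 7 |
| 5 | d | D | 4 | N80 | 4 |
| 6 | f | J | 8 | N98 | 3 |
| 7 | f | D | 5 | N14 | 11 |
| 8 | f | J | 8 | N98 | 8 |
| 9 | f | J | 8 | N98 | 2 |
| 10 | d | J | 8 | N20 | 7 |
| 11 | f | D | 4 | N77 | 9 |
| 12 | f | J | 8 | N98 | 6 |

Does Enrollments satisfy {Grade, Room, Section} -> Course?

(Grade=f, Room=J, Section=8): rows 1, 6, 8, 9, 12 → Course = N98, N98, N98, N98, N98 ✓
(Grade=f, Room=D, Section=5): rows 2, 7 → Course takes values {N77, N14} — violation
(Grade=d, Room=J, Section=4): row 3 → Course = N86 ✓
(Grade=d, Room=D, Section=8): row 4 → Course = N94 ✓
(Grade=d, Room=D, Section=4): row 5 → Course = N80 ✓
(Grade=d, Room=J, Section=8): row 10 → Course = N20 ✓
(Grade=f, Room=D, Section=4): row 11 → Course = N77 ✓
Two rows agree on {Grade, Room, Section} but differ on Course, so {Grade, Room, Section} -> Course does not hold.

No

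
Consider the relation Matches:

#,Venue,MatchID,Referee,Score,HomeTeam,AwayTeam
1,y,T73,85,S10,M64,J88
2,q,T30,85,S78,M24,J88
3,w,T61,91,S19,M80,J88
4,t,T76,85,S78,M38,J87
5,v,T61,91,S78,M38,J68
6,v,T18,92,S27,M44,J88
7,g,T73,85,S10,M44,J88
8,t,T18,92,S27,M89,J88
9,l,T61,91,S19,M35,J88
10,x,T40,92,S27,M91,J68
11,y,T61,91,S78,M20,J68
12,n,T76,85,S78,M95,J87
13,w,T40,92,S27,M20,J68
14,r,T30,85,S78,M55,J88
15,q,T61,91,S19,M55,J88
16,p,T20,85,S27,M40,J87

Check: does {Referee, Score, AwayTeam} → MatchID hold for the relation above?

(Referee=85, Score=S10, AwayTeam=J88): rows 1, 7 → MatchID = T73, T73 ✓
(Referee=85, Score=S78, AwayTeam=J88): rows 2, 14 → MatchID = T30, T30 ✓
(Referee=91, Score=S19, AwayTeam=J88): rows 3, 9, 15 → MatchID = T61, T61, T61 ✓
(Referee=85, Score=S78, AwayTeam=J87): rows 4, 12 → MatchID = T76, T76 ✓
(Referee=91, Score=S78, AwayTeam=J68): rows 5, 11 → MatchID = T61, T61 ✓
(Referee=92, Score=S27, AwayTeam=J88): rows 6, 8 → MatchID = T18, T18 ✓
(Referee=92, Score=S27, AwayTeam=J68): rows 10, 13 → MatchID = T40, T40 ✓
(Referee=85, Score=S27, AwayTeam=J87): row 16 → MatchID = T20 ✓
Every {Referee, Score, AwayTeam} value is associated with a single MatchID value, so {Referee, Score, AwayTeam} → MatchID holds.

Yes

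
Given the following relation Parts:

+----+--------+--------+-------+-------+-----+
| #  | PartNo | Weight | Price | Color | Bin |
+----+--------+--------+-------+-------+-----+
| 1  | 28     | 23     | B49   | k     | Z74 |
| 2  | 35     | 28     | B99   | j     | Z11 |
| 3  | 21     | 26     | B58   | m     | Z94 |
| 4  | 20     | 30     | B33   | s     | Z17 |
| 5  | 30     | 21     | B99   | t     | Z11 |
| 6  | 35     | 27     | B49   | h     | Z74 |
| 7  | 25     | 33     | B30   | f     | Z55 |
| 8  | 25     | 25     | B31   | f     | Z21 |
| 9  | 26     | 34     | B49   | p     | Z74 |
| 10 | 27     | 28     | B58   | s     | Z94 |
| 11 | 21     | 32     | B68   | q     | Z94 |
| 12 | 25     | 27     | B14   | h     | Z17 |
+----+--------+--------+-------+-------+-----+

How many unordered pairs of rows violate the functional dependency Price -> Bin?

Price=B49: all 3 rows agree on Bin — 0 pairs.
Price=B99: all 2 rows agree on Bin — 0 pairs.
Price=B58: all 2 rows agree on Bin — 0 pairs.

0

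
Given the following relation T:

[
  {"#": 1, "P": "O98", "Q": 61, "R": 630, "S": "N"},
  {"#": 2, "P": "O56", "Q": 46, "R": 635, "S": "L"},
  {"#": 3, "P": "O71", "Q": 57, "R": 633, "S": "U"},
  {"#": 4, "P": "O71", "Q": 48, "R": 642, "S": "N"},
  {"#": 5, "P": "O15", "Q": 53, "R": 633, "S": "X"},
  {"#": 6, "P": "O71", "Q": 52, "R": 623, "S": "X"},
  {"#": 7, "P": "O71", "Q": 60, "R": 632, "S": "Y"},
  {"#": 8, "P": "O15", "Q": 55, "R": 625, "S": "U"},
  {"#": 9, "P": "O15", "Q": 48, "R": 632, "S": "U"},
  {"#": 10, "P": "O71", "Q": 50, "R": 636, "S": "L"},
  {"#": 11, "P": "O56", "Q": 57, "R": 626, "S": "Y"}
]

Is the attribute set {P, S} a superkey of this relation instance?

Rows 8 and 9 have the same {P, S} value (P=O15, S=U) but are distinct tuples, so {P, S} does not determine every attribute — not a superkey.

No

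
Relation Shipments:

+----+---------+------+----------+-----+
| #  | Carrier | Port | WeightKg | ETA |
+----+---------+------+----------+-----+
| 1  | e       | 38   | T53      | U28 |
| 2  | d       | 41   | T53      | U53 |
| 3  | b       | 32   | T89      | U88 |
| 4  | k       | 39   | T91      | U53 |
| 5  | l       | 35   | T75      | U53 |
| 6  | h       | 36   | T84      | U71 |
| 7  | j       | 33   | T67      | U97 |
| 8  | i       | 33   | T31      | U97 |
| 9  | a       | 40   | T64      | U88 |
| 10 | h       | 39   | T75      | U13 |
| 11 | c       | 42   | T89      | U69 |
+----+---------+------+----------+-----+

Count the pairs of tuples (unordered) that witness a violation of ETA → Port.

4

ETA=U53: violating pairs (2,4), (2,5), (4,5) — 3 pairs.
ETA=U88: violating pairs (3,9) — 1 pair.
ETA=U97: all 2 rows agree on Port — 0 pairs.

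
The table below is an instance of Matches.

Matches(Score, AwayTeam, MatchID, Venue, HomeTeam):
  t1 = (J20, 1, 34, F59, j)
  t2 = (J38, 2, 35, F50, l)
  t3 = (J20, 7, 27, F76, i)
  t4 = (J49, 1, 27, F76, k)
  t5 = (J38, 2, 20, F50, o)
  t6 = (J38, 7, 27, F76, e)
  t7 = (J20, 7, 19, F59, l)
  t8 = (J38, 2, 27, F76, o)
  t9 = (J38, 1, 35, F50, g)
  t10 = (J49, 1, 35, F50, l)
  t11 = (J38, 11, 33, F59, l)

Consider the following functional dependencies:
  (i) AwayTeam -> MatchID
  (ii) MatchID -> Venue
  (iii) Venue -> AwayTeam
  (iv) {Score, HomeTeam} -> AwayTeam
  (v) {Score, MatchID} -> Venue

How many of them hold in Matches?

2

(i) AwayTeam -> MatchID: AwayTeam=1: rows 1, 4, 9, 10 → MatchID takes values {34, 27, 35} — violation; AwayTeam=2: rows 2, 5, 8 → MatchID takes values {35, 20, 27} — violation; AwayTeam=7: rows 3, 6, 7 → MatchID takes values {27, 19} — violation — fails.
(ii) MatchID -> Venue: every LHS value maps to a single RHS value — holds.
(iii) Venue -> AwayTeam: Venue=F59: rows 1, 7, 11 → AwayTeam takes values {1, 7, 11} — violation; Venue=F50: rows 2, 5, 9, 10 → AwayTeam takes values {2, 1} — violation; Venue=F76: rows 3, 4, 6, 8 → AwayTeam takes values {7, 1, 2} — violation — fails.
(iv) {Score, HomeTeam} -> AwayTeam: (Score=J38, HomeTeam=l): rows 2, 11 → AwayTeam takes values {2, 11} — violation — fails.
(v) {Score, MatchID} -> Venue: every LHS value maps to a single RHS value — holds.
2 of the 5 dependencies hold.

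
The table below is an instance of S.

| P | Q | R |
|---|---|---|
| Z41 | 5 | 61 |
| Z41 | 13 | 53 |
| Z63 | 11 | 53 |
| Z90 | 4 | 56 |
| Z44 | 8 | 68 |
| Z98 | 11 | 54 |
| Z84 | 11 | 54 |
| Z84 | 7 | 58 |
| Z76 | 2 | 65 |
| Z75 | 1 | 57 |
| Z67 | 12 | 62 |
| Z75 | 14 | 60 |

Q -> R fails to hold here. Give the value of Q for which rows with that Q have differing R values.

11

Q=5: 1 row → R = 61 ✓
Q=13: 1 row → R = 53 ✓
Q=11: 3 rows → R takes values {53, 54} — violation
Q=4: 1 row → R = 56 ✓
Q=8: 1 row → R = 68 ✓
Q=7: 1 row → R = 58 ✓
Q=2: 1 row → R = 65 ✓
Q=1: 1 row → R = 57 ✓
Q=12: 1 row → R = 62 ✓
Q=14: 1 row → R = 60 ✓
The only Q value with inconsistent R is Q=11.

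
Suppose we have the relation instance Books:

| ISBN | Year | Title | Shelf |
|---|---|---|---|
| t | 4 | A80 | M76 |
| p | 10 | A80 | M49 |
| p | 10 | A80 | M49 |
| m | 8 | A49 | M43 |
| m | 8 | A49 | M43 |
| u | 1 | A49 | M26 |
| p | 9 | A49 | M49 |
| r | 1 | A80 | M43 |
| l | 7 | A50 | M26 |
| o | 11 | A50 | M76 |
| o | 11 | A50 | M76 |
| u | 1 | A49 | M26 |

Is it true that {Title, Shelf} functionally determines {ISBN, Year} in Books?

(Title=A80, Shelf=M76): 1 row → {ISBN,Year} = (t, 4) ✓
(Title=A80, Shelf=M49): 2 rows → {ISBN,Year} = (p, 10), (p, 10) ✓
(Title=A49, Shelf=M43): 2 rows → {ISBN,Year} = (m, 8), (m, 8) ✓
(Title=A49, Shelf=M26): 2 rows → {ISBN,Year} = (u, 1), (u, 1) ✓
(Title=A49, Shelf=M49): 1 row → {ISBN,Year} = (p, 9) ✓
(Title=A80, Shelf=M43): 1 row → {ISBN,Year} = (r, 1) ✓
(Title=A50, Shelf=M26): 1 row → {ISBN,Year} = (l, 7) ✓
(Title=A50, Shelf=M76): 2 rows → {ISBN,Year} = (o, 11), (o, 11) ✓
Every {Title, Shelf} value is associated with a single {ISBN, Year} value, so {Title, Shelf} -> {ISBN, Year} holds.

Yes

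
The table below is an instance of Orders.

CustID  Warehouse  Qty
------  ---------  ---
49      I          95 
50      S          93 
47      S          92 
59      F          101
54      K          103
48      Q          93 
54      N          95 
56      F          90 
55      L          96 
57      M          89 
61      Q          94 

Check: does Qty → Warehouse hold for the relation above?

Qty=95: 2 rows → Warehouse takes values {I, N} — violation
Qty=93: 2 rows → Warehouse takes values {S, Q} — violation
Qty=92: 1 row → Warehouse = S ✓
Qty=101: 1 row → Warehouse = F ✓
Qty=103: 1 row → Warehouse = K ✓
Qty=90: 1 row → Warehouse = F ✓
Qty=96: 1 row → Warehouse = L ✓
Qty=89: 1 row → Warehouse = M ✓
Qty=94: 1 row → Warehouse = Q ✓
Two rows agree on Qty but differ on Warehouse, so Qty → Warehouse does not hold.

No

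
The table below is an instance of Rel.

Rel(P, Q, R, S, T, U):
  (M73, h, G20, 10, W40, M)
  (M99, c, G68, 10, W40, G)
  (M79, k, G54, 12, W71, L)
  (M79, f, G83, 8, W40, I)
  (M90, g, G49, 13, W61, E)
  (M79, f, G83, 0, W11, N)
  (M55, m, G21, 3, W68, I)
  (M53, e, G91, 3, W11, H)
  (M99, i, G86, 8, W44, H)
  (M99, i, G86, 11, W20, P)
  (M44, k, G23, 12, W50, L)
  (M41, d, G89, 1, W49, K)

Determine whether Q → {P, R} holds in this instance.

Q=h: 1 row → {P,R} = (M73, G20) ✓
Q=c: 1 row → {P,R} = (M99, G68) ✓
Q=k: 2 rows → {P,R} takes values {(M79, G54), (M44, G23)} — violation
Q=f: 2 rows → {P,R} = (M79, G83), (M79, G83) ✓
Q=g: 1 row → {P,R} = (M90, G49) ✓
Q=m: 1 row → {P,R} = (M55, G21) ✓
Q=e: 1 row → {P,R} = (M53, G91) ✓
Q=i: 2 rows → {P,R} = (M99, G86), (M99, G86) ✓
Q=d: 1 row → {P,R} = (M41, G89) ✓
Two rows agree on Q but differ on {P, R}, so Q → {P, R} does not hold.

No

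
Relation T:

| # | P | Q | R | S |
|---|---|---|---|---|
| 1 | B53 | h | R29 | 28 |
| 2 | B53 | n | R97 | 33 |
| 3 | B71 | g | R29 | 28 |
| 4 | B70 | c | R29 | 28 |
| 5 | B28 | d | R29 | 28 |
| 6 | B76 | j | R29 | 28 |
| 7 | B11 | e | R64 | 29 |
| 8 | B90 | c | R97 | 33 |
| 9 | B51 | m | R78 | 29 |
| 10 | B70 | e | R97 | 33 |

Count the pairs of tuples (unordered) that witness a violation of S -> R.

1

S=28: all 5 rows agree on R — 0 pairs.
S=33: all 3 rows agree on R — 0 pairs.
S=29: violating pairs (7,9) — 1 pair.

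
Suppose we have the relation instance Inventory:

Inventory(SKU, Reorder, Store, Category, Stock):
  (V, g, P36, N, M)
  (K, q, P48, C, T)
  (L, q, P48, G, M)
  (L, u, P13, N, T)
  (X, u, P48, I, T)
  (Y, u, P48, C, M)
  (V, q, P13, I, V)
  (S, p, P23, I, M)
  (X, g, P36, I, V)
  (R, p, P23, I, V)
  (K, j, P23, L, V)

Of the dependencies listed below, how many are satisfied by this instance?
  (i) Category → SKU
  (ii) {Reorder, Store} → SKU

(i) Category → SKU: Category=N: 2 rows → SKU takes values {V, L} — violation; Category=C: 2 rows → SKU takes values {K, Y} — violation; Category=I: 5 rows → SKU takes values {X, V, S, R} — violation — fails.
(ii) {Reorder, Store} → SKU: (Reorder=g, Store=P36): 2 rows → SKU takes values {V, X} — violation; (Reorder=q, Store=P48): 2 rows → SKU takes values {K, L} — violation; (Reorder=u, Store=P48): 2 rows → SKU takes values {X, Y} — violation; (Reorder=p, Store=P23): 2 rows → SKU takes values {S, R} — violation — fails.
None of the 2 dependencies hold.

0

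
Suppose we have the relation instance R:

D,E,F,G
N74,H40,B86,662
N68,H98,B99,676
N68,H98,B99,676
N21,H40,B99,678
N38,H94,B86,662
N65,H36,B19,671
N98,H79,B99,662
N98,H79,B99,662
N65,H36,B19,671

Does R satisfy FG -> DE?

(F=B86, G=662): 2 rows → {D,E} takes values {(N74, H40), (N38, H94)} — violation
(F=B99, G=676): 2 rows → {D,E} = (N68, H98), (N68, H98) ✓
(F=B99, G=678): 1 row → {D,E} = (N21, H40) ✓
(F=B19, G=671): 2 rows → {D,E} = (N65, H36), (N65, H36) ✓
(F=B99, G=662): 2 rows → {D,E} = (N98, H79), (N98, H79) ✓
Two rows agree on FG but differ on DE, so FG -> DE does not hold.

No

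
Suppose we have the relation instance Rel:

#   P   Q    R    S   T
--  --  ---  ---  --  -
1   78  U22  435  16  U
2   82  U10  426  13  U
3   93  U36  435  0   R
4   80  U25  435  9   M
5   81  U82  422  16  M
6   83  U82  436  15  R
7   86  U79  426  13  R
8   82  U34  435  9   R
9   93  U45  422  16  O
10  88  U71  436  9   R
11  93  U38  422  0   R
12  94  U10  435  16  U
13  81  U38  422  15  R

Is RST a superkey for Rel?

Rows 1 and 12 have the same RST value (R=435, S=16, T=U) but are distinct tuples, so RST does not determine every attribute — not a superkey.

No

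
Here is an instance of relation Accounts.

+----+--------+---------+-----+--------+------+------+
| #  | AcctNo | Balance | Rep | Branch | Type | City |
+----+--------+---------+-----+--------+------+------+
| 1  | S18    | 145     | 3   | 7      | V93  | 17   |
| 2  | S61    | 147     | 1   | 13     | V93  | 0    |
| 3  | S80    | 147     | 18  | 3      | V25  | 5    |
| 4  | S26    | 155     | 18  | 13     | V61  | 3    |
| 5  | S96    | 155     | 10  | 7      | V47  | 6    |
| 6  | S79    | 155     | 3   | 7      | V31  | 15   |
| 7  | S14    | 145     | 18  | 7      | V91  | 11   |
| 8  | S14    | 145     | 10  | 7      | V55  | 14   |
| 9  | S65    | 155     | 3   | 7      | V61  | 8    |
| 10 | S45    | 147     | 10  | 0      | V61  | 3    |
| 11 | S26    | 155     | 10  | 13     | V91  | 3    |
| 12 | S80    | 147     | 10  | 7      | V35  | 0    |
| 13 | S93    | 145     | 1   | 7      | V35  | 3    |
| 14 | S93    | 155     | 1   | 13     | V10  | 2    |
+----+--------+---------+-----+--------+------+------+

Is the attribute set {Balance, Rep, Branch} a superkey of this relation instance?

Rows 6 and 9 have the same {Balance, Rep, Branch} value (Balance=155, Rep=3, Branch=7) but are distinct tuples, so {Balance, Rep, Branch} does not determine every attribute — not a superkey.

No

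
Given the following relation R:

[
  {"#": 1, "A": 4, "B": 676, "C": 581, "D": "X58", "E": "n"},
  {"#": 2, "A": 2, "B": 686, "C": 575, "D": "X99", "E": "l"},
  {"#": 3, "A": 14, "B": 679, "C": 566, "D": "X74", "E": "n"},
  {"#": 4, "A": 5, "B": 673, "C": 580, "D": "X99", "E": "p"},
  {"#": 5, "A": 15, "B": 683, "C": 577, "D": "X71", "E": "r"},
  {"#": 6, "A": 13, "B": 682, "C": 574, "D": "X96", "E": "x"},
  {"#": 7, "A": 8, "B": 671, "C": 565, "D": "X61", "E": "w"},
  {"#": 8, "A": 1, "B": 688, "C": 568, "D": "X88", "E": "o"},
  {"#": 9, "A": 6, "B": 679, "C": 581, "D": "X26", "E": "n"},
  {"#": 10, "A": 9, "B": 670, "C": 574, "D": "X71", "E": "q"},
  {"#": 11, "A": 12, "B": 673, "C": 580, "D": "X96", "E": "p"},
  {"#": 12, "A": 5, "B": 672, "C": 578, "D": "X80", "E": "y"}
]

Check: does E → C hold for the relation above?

E=n: rows 1, 3, 9 → C takes values {581, 566} — violation
E=l: row 2 → C = 575 ✓
E=p: rows 4, 11 → C = 580, 580 ✓
E=r: row 5 → C = 577 ✓
E=x: row 6 → C = 574 ✓
E=w: row 7 → C = 565 ✓
E=o: row 8 → C = 568 ✓
E=q: row 10 → C = 574 ✓
E=y: row 12 → C = 578 ✓
Two rows agree on E but differ on C, so E → C does not hold.

No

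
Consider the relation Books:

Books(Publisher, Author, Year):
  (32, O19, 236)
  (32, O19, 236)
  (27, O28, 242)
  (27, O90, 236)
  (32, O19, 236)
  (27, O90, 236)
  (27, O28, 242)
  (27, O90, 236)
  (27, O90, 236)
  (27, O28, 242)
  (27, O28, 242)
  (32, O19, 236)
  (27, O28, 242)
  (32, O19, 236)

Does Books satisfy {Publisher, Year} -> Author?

Yes

(Publisher=32, Year=236): 5 rows → Author = O19, O19, O19, O19, O19 ✓
(Publisher=27, Year=242): 5 rows → Author = O28, O28, O28, O28, O28 ✓
(Publisher=27, Year=236): 4 rows → Author = O90, O90, O90, O90 ✓
Every {Publisher, Year} value is associated with a single Author value, so {Publisher, Year} -> Author holds.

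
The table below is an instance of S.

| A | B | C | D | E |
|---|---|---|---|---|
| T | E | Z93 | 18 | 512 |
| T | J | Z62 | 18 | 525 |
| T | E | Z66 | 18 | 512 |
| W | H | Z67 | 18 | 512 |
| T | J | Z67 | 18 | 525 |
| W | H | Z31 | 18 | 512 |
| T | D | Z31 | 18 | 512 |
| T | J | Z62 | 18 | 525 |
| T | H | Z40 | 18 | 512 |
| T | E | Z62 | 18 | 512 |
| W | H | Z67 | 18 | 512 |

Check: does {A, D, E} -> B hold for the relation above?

No

(A=T, D=18, E=512): 5 rows → B takes values {E, D, H} — violation
(A=T, D=18, E=525): 3 rows → B = J, J, J ✓
(A=W, D=18, E=512): 3 rows → B = H, H, H ✓
Two rows agree on {A, D, E} but differ on B, so {A, D, E} -> B does not hold.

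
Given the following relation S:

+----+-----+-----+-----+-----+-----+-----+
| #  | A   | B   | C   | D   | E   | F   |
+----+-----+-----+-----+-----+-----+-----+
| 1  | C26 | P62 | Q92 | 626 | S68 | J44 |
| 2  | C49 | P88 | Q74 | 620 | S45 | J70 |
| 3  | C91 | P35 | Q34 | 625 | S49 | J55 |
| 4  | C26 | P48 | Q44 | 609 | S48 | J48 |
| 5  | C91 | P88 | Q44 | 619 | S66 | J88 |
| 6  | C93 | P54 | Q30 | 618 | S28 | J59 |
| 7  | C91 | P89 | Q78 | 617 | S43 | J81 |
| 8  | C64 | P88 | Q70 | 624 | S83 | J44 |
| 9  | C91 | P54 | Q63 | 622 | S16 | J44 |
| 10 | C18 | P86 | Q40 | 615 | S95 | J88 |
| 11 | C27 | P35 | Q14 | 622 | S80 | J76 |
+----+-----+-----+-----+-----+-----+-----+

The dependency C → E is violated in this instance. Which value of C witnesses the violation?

Q44

C=Q92: row 1 → E = S68 ✓
C=Q74: row 2 → E = S45 ✓
C=Q34: row 3 → E = S49 ✓
C=Q44: rows 4, 5 → E takes values {S48, S66} — violation
C=Q30: row 6 → E = S28 ✓
C=Q78: row 7 → E = S43 ✓
C=Q70: row 8 → E = S83 ✓
C=Q63: row 9 → E = S16 ✓
C=Q40: row 10 → E = S95 ✓
C=Q14: row 11 → E = S80 ✓
The only C value with inconsistent E is C=Q44.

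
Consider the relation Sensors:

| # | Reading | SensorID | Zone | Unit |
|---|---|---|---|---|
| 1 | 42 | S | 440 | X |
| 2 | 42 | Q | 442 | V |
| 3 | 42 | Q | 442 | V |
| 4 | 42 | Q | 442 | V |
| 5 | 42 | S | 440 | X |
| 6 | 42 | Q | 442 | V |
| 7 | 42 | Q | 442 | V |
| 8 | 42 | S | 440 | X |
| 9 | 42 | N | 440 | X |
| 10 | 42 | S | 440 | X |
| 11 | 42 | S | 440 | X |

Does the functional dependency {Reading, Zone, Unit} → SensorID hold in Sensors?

(Reading=42, Zone=440, Unit=X): rows 1, 5, 8, 9, 10, 11 → SensorID takes values {S, N} — violation
(Reading=42, Zone=442, Unit=V): rows 2, 3, 4, 6, 7 → SensorID = Q, Q, Q, Q, Q ✓
Two rows agree on {Reading, Zone, Unit} but differ on SensorID, so {Reading, Zone, Unit} → SensorID does not hold.

No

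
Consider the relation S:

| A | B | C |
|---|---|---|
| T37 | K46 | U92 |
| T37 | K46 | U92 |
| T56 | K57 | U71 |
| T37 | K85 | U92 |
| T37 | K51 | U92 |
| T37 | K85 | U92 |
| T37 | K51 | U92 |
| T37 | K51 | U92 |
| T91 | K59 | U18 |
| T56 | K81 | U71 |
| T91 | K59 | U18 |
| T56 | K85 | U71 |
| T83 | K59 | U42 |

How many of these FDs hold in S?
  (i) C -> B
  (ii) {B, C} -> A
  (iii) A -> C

(i) C -> B: C=U92: 7 rows → B takes values {K46, K85, K51} — violation; C=U71: 3 rows → B takes values {K57, K81, K85} — violation — fails.
(ii) {B, C} -> A: every LHS value maps to a single RHS value — holds.
(iii) A -> C: every LHS value maps to a single RHS value — holds.
2 of the 3 dependencies hold.

2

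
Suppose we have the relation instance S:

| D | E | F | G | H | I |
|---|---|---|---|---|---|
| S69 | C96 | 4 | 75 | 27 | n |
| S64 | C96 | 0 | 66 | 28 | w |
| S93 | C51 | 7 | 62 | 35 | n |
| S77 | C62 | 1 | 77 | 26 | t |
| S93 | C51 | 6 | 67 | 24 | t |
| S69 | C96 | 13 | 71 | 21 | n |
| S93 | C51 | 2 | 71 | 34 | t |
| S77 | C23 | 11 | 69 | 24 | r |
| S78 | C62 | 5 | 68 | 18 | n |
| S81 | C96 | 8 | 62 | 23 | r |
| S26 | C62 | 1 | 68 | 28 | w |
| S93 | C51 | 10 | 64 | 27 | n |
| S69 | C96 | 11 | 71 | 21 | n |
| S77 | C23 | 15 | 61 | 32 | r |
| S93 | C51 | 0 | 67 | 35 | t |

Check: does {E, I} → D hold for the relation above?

Yes

(E=C96, I=n): 3 rows → D = S69, S69, S69 ✓
(E=C96, I=w): 1 row → D = S64 ✓
(E=C51, I=n): 2 rows → D = S93, S93 ✓
(E=C62, I=t): 1 row → D = S77 ✓
(E=C51, I=t): 3 rows → D = S93, S93, S93 ✓
(E=C23, I=r): 2 rows → D = S77, S77 ✓
(E=C62, I=n): 1 row → D = S78 ✓
(E=C96, I=r): 1 row → D = S81 ✓
(E=C62, I=w): 1 row → D = S26 ✓
Every {E, I} value is associated with a single D value, so {E, I} → D holds.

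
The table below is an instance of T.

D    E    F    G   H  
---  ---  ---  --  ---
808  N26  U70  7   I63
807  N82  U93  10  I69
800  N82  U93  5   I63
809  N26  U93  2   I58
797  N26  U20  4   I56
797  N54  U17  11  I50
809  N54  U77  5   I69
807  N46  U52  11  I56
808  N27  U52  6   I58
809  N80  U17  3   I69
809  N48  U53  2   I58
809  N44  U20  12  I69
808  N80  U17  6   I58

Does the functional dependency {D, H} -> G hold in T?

No

(D=808, H=I63): 1 row → G = 7 ✓
(D=807, H=I69): 1 row → G = 10 ✓
(D=800, H=I63): 1 row → G = 5 ✓
(D=809, H=I58): 2 rows → G = 2, 2 ✓
(D=797, H=I56): 1 row → G = 4 ✓
(D=797, H=I50): 1 row → G = 11 ✓
(D=809, H=I69): 3 rows → G takes values {5, 3, 12} — violation
(D=807, H=I56): 1 row → G = 11 ✓
(D=808, H=I58): 2 rows → G = 6, 6 ✓
Two rows agree on {D, H} but differ on G, so {D, H} -> G does not hold.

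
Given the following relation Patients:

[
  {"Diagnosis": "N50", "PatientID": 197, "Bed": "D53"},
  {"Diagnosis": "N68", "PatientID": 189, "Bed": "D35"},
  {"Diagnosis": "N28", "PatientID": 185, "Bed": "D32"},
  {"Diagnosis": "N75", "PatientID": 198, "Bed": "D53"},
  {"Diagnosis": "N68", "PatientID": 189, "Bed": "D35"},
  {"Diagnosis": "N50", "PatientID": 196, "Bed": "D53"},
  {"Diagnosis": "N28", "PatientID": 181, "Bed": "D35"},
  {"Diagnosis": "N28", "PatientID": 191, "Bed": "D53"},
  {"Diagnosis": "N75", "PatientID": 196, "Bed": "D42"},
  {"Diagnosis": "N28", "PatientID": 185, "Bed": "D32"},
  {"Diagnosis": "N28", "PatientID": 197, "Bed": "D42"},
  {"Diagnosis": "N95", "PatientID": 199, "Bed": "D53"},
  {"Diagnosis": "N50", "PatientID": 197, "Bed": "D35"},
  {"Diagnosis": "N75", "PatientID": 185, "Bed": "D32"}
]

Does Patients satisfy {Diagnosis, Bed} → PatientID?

(Diagnosis=N50, Bed=D53): 2 rows → PatientID takes values {197, 196} — violation
(Diagnosis=N68, Bed=D35): 2 rows → PatientID = 189, 189 ✓
(Diagnosis=N28, Bed=D32): 2 rows → PatientID = 185, 185 ✓
(Diagnosis=N75, Bed=D53): 1 row → PatientID = 198 ✓
(Diagnosis=N28, Bed=D35): 1 row → PatientID = 181 ✓
(Diagnosis=N28, Bed=D53): 1 row → PatientID = 191 ✓
(Diagnosis=N75, Bed=D42): 1 row → PatientID = 196 ✓
(Diagnosis=N28, Bed=D42): 1 row → PatientID = 197 ✓
(Diagnosis=N95, Bed=D53): 1 row → PatientID = 199 ✓
(Diagnosis=N50, Bed=D35): 1 row → PatientID = 197 ✓
(Diagnosis=N75, Bed=D32): 1 row → PatientID = 185 ✓
Two rows agree on {Diagnosis, Bed} but differ on PatientID, so {Diagnosis, Bed} → PatientID does not hold.

No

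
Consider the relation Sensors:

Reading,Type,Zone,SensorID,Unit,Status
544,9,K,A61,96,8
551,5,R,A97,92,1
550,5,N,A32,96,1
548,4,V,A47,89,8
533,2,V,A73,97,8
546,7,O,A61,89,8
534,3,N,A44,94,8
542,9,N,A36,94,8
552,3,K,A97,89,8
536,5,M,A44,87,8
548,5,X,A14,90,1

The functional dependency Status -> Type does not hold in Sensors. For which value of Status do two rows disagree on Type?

Status=8: 8 rows → Type takes values {9, 4, 2, 7, 3, 5} — violation
Status=1: 3 rows → Type = 5, 5, 5 ✓
The only Status value with inconsistent Type is Status=8.

8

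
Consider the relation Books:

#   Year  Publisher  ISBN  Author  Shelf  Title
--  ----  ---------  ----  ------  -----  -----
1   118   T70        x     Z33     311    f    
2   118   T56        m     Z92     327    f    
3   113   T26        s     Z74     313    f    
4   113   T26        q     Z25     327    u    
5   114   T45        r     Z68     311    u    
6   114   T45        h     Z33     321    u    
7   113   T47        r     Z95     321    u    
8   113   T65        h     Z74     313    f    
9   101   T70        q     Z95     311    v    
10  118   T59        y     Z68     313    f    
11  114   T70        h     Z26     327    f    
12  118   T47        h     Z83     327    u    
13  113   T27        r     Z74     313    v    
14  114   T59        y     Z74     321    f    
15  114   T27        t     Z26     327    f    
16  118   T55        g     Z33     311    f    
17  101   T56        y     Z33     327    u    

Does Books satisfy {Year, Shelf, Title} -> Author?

(Year=118, Shelf=311, Title=f): rows 1, 16 → Author = Z33, Z33 ✓
(Year=118, Shelf=327, Title=f): row 2 → Author = Z92 ✓
(Year=113, Shelf=313, Title=f): rows 3, 8 → Author = Z74, Z74 ✓
(Year=113, Shelf=327, Title=u): row 4 → Author = Z25 ✓
(Year=114, Shelf=311, Title=u): row 5 → Author = Z68 ✓
(Year=114, Shelf=321, Title=u): row 6 → Author = Z33 ✓
(Year=113, Shelf=321, Title=u): row 7 → Author = Z95 ✓
(Year=101, Shelf=311, Title=v): row 9 → Author = Z95 ✓
(Year=118, Shelf=313, Title=f): row 10 → Author = Z68 ✓
(Year=114, Shelf=327, Title=f): rows 11, 15 → Author = Z26, Z26 ✓
(Year=118, Shelf=327, Title=u): row 12 → Author = Z83 ✓
(Year=113, Shelf=313, Title=v): row 13 → Author = Z74 ✓
(Year=114, Shelf=321, Title=f): row 14 → Author = Z74 ✓
(Year=101, Shelf=327, Title=u): row 17 → Author = Z33 ✓
Every {Year, Shelf, Title} value is associated with a single Author value, so {Year, Shelf, Title} -> Author holds.

Yes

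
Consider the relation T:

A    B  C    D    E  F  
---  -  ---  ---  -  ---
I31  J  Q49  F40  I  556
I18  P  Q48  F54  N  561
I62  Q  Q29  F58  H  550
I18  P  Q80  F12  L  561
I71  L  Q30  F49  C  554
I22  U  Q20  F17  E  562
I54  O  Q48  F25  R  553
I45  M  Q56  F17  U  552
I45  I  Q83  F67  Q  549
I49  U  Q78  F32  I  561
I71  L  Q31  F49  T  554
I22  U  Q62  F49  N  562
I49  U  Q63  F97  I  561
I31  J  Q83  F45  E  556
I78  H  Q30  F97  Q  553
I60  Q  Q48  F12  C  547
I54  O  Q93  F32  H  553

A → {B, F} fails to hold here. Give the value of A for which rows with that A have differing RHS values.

I45

A=I31: 2 rows → {B,F} = (J, 556), (J, 556) ✓
A=I18: 2 rows → {B,F} = (P, 561), (P, 561) ✓
A=I62: 1 row → {B,F} = (Q, 550) ✓
A=I71: 2 rows → {B,F} = (L, 554), (L, 554) ✓
A=I22: 2 rows → {B,F} = (U, 562), (U, 562) ✓
A=I54: 2 rows → {B,F} = (O, 553), (O, 553) ✓
A=I45: 2 rows → {B,F} takes values {(M, 552), (I, 549)} — violation
A=I49: 2 rows → {B,F} = (U, 561), (U, 561) ✓
A=I78: 1 row → {B,F} = (H, 553) ✓
A=I60: 1 row → {B,F} = (Q, 547) ✓
The only A value with inconsistent RHS is A=I45.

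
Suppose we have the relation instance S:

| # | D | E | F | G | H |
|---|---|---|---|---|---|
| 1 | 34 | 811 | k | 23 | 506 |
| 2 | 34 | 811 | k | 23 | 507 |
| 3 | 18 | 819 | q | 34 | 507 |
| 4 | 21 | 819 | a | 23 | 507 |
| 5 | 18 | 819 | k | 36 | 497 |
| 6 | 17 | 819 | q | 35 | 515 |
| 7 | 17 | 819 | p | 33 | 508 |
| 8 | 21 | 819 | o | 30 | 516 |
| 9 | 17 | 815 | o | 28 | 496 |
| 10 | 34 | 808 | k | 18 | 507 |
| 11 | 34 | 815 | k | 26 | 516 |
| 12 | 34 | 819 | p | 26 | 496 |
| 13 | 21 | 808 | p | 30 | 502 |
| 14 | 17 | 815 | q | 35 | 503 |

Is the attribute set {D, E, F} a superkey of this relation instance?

No

Rows 1 and 2 have the same {D, E, F} value (D=34, E=811, F=k) but are distinct tuples, so {D, E, F} does not determine every attribute — not a superkey.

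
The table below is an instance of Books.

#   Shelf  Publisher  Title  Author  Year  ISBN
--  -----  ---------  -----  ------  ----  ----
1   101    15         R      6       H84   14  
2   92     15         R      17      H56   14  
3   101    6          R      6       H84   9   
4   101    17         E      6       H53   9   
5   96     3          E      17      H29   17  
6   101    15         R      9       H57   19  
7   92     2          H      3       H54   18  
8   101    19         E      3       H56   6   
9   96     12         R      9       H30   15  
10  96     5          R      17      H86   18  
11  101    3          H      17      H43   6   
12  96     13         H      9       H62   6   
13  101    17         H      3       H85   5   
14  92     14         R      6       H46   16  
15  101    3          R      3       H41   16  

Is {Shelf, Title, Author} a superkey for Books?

No

Rows 1 and 3 have the same {Shelf, Title, Author} value (Shelf=101, Title=R, Author=6) but are distinct tuples, so {Shelf, Title, Author} does not determine every attribute — not a superkey.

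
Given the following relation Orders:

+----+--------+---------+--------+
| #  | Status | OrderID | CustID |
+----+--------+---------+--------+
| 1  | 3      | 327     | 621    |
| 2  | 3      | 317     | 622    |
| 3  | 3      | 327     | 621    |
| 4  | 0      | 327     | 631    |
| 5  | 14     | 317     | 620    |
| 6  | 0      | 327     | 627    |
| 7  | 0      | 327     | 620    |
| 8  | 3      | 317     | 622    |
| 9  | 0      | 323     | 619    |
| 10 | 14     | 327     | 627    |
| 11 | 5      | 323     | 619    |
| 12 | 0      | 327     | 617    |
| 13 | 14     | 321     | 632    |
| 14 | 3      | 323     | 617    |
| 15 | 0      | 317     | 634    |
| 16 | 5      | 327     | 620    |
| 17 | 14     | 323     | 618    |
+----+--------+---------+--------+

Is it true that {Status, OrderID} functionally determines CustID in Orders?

(Status=3, OrderID=327): rows 1, 3 → CustID = 621, 621 ✓
(Status=3, OrderID=317): rows 2, 8 → CustID = 622, 622 ✓
(Status=0, OrderID=327): rows 4, 6, 7, 12 → CustID takes values {631, 627, 620, 617} — violation
(Status=14, OrderID=317): row 5 → CustID = 620 ✓
(Status=0, OrderID=323): row 9 → CustID = 619 ✓
(Status=14, OrderID=327): row 10 → CustID = 627 ✓
(Status=5, OrderID=323): row 11 → CustID = 619 ✓
(Status=14, OrderID=321): row 13 → CustID = 632 ✓
(Status=3, OrderID=323): row 14 → CustID = 617 ✓
(Status=0, OrderID=317): row 15 → CustID = 634 ✓
(Status=5, OrderID=327): row 16 → CustID = 620 ✓
(Status=14, OrderID=323): row 17 → CustID = 618 ✓
Two rows agree on {Status, OrderID} but differ on CustID, so {Status, OrderID} → CustID does not hold.

No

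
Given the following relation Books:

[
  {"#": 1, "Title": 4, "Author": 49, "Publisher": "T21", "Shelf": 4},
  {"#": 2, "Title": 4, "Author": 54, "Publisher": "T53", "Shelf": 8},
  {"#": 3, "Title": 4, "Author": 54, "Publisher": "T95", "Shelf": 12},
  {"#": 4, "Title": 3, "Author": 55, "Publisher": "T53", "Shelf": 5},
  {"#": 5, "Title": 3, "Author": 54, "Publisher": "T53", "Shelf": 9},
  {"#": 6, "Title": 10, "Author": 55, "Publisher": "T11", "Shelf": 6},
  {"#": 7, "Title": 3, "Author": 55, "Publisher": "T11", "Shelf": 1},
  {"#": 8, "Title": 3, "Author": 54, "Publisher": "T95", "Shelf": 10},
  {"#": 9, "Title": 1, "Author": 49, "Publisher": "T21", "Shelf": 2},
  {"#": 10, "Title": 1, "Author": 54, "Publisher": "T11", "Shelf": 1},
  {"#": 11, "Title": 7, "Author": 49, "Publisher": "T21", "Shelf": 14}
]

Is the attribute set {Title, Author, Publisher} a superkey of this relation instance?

All 11 rows have distinct {Title, Author, Publisher} values, so {Title, Author, Publisher} → (all attributes) holds and {Title, Author, Publisher} is a superkey.

Yes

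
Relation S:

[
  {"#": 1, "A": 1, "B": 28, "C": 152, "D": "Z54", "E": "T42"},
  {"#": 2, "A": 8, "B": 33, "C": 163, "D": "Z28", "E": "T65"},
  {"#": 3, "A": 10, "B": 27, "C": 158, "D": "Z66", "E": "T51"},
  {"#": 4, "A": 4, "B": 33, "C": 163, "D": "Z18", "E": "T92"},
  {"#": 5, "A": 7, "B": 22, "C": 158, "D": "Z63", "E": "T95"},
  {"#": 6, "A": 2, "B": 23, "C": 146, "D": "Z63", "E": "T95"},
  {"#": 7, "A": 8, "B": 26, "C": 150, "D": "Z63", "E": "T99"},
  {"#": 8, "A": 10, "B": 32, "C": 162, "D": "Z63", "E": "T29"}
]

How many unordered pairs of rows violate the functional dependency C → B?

C=163: all 2 rows agree on B — 0 pairs.
C=158: violating pairs (3,5) — 1 pair.

1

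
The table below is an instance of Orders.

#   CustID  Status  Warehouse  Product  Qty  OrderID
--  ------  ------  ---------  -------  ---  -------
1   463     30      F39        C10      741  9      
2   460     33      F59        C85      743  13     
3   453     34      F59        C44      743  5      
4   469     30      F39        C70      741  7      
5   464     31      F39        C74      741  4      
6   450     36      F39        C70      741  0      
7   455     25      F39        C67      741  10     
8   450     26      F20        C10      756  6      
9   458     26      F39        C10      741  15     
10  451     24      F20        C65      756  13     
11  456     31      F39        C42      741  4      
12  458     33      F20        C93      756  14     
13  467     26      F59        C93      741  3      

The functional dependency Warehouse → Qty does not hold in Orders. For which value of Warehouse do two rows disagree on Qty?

F59

Warehouse=F39: rows 1, 4, 5, 6, 7, 9, 11 → Qty = 741, 741, 741, 741, 741, 741, 741 ✓
Warehouse=F59: rows 2, 3, 13 → Qty takes values {743, 741} — violation
Warehouse=F20: rows 8, 10, 12 → Qty = 756, 756, 756 ✓
The only Warehouse value with inconsistent Qty is Warehouse=F59.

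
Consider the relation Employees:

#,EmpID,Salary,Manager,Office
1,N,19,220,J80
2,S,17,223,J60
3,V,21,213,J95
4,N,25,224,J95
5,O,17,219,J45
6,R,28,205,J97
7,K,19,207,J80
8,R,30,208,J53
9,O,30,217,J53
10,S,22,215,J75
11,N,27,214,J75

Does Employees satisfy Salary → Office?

Salary=19: rows 1, 7 → Office = J80, J80 ✓
Salary=17: rows 2, 5 → Office takes values {J60, J45} — violation
Salary=21: row 3 → Office = J95 ✓
Salary=25: row 4 → Office = J95 ✓
Salary=28: row 6 → Office = J97 ✓
Salary=30: rows 8, 9 → Office = J53, J53 ✓
Salary=22: row 10 → Office = J75 ✓
Salary=27: row 11 → Office = J75 ✓
Two rows agree on Salary but differ on Office, so Salary → Office does not hold.

No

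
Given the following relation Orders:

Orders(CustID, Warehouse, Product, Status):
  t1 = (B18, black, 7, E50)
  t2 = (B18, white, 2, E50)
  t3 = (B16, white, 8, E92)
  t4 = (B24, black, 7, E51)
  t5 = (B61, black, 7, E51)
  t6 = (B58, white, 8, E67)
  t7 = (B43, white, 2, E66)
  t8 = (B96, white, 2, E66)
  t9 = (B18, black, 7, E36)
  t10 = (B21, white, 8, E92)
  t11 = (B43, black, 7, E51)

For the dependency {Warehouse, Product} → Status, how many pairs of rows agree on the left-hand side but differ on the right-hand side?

11

(Warehouse=black, Product=7): violating pairs (1,4), (1,5), (1,9), (1,11), (4,9), (5,9), (9,11) — 7 pairs.
(Warehouse=white, Product=2): violating pairs (2,7), (2,8) — 2 pairs.
(Warehouse=white, Product=8): violating pairs (3,6), (6,10) — 2 pairs.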